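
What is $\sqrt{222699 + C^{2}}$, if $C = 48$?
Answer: $\sqrt{225003} \approx 474.34$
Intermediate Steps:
$\sqrt{222699 + C^{2}} = \sqrt{222699 + 48^{2}} = \sqrt{222699 + 2304} = \sqrt{225003}$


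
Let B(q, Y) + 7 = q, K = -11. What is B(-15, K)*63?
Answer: -1386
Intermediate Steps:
B(q, Y) = -7 + q
B(-15, K)*63 = (-7 - 15)*63 = -22*63 = -1386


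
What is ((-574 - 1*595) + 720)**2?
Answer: 201601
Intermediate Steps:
((-574 - 1*595) + 720)**2 = ((-574 - 595) + 720)**2 = (-1169 + 720)**2 = (-449)**2 = 201601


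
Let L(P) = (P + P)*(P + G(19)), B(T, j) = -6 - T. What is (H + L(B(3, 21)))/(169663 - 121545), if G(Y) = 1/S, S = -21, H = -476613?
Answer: -3335151/336826 ≈ -9.9017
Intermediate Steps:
G(Y) = -1/21 (G(Y) = 1/(-21) = -1/21)
L(P) = 2*P*(-1/21 + P) (L(P) = (P + P)*(P - 1/21) = (2*P)*(-1/21 + P) = 2*P*(-1/21 + P))
(H + L(B(3, 21)))/(169663 - 121545) = (-476613 + 2*(-6 - 1*3)*(-1 + 21*(-6 - 1*3))/21)/(169663 - 121545) = (-476613 + 2*(-6 - 3)*(-1 + 21*(-6 - 3))/21)/48118 = (-476613 + (2/21)*(-9)*(-1 + 21*(-9)))*(1/48118) = (-476613 + (2/21)*(-9)*(-1 - 189))*(1/48118) = (-476613 + (2/21)*(-9)*(-190))*(1/48118) = (-476613 + 1140/7)*(1/48118) = -3335151/7*1/48118 = -3335151/336826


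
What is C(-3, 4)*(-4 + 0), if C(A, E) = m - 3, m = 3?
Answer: 0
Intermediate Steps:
C(A, E) = 0 (C(A, E) = 3 - 3 = 0)
C(-3, 4)*(-4 + 0) = 0*(-4 + 0) = 0*(-4) = 0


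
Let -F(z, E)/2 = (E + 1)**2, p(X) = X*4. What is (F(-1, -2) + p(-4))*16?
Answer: -288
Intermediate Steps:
p(X) = 4*X
F(z, E) = -2*(1 + E)**2 (F(z, E) = -2*(E + 1)**2 = -2*(1 + E)**2)
(F(-1, -2) + p(-4))*16 = (-2*(1 - 2)**2 + 4*(-4))*16 = (-2*(-1)**2 - 16)*16 = (-2*1 - 16)*16 = (-2 - 16)*16 = -18*16 = -288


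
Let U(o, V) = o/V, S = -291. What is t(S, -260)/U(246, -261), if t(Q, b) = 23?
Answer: -2001/82 ≈ -24.402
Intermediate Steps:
t(S, -260)/U(246, -261) = 23/((246/(-261))) = 23/((246*(-1/261))) = 23/(-82/87) = 23*(-87/82) = -2001/82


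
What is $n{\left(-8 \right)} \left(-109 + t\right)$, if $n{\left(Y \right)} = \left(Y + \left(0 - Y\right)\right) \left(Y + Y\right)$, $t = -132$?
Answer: $0$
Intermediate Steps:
$n{\left(Y \right)} = 0$ ($n{\left(Y \right)} = \left(Y - Y\right) 2 Y = 0 \cdot 2 Y = 0$)
$n{\left(-8 \right)} \left(-109 + t\right) = 0 \left(-109 - 132\right) = 0 \left(-241\right) = 0$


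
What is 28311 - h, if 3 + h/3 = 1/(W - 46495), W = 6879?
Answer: 1121925123/39616 ≈ 28320.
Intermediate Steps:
h = -356547/39616 (h = -9 + 3/(6879 - 46495) = -9 + 3/(-39616) = -9 + 3*(-1/39616) = -9 - 3/39616 = -356547/39616 ≈ -9.0001)
28311 - h = 28311 - 1*(-356547/39616) = 28311 + 356547/39616 = 1121925123/39616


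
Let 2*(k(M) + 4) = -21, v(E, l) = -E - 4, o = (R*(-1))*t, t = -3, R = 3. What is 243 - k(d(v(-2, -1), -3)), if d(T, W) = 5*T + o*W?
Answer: 515/2 ≈ 257.50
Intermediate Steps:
o = 9 (o = (3*(-1))*(-3) = -3*(-3) = 9)
v(E, l) = -4 - E
d(T, W) = 5*T + 9*W
k(M) = -29/2 (k(M) = -4 + (½)*(-21) = -4 - 21/2 = -29/2)
243 - k(d(v(-2, -1), -3)) = 243 - 1*(-29/2) = 243 + 29/2 = 515/2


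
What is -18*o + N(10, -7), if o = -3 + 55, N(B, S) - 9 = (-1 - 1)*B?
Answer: -947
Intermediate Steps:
N(B, S) = 9 - 2*B (N(B, S) = 9 + (-1 - 1)*B = 9 - 2*B)
o = 52
-18*o + N(10, -7) = -18*52 + (9 - 2*10) = -936 + (9 - 20) = -936 - 11 = -947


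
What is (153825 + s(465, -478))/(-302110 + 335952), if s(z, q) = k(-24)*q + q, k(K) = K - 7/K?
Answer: 1976155/406104 ≈ 4.8661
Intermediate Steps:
s(z, q) = -545*q/24 (s(z, q) = (-24 - 7/(-24))*q + q = (-24 - 7*(-1/24))*q + q = (-24 + 7/24)*q + q = -569*q/24 + q = -545*q/24)
(153825 + s(465, -478))/(-302110 + 335952) = (153825 - 545/24*(-478))/(-302110 + 335952) = (153825 + 130255/12)/33842 = (1976155/12)*(1/33842) = 1976155/406104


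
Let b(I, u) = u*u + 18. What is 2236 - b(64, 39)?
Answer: 697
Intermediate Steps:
b(I, u) = 18 + u² (b(I, u) = u² + 18 = 18 + u²)
2236 - b(64, 39) = 2236 - (18 + 39²) = 2236 - (18 + 1521) = 2236 - 1*1539 = 2236 - 1539 = 697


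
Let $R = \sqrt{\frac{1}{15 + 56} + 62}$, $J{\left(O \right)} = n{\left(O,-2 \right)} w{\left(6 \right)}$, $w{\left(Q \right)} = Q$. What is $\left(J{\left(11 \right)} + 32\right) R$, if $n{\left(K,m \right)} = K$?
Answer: $\frac{98 \sqrt{312613}}{71} \approx 771.74$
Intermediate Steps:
$J{\left(O \right)} = 6 O$ ($J{\left(O \right)} = O 6 = 6 O$)
$R = \frac{\sqrt{312613}}{71}$ ($R = \sqrt{\frac{1}{71} + 62} = \sqrt{\frac{4403}{71}} = \frac{\sqrt{312613}}{71} \approx 7.8749$)
$\left(J{\left(11 \right)} + 32\right) R = \left(6 \cdot 11 + 32\right) \frac{\sqrt{312613}}{71} = \left(66 + 32\right) \frac{\sqrt{312613}}{71} = 98 \frac{\sqrt{312613}}{71} = \frac{98 \sqrt{312613}}{71}$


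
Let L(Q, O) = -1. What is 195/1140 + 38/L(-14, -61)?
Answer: -2875/76 ≈ -37.829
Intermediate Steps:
195/1140 + 38/L(-14, -61) = 195/1140 + 38/(-1) = 195*(1/1140) + 38*(-1) = 13/76 - 38 = -2875/76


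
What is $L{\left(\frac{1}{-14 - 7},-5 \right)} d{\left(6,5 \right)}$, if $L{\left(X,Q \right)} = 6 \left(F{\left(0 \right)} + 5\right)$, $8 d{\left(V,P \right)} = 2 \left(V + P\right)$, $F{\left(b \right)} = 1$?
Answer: $99$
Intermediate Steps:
$d{\left(V,P \right)} = \frac{P}{4} + \frac{V}{4}$ ($d{\left(V,P \right)} = \frac{2 \left(V + P\right)}{8} = \frac{2 \left(P + V\right)}{8} = \frac{2 P + 2 V}{8} = \frac{P}{4} + \frac{V}{4}$)
$L{\left(X,Q \right)} = 36$ ($L{\left(X,Q \right)} = 6 \left(1 + 5\right) = 6 \cdot 6 = 36$)
$L{\left(\frac{1}{-14 - 7},-5 \right)} d{\left(6,5 \right)} = 36 \left(\frac{1}{4} \cdot 5 + \frac{1}{4} \cdot 6\right) = 36 \left(\frac{5}{4} + \frac{3}{2}\right) = 36 \cdot \frac{11}{4} = 99$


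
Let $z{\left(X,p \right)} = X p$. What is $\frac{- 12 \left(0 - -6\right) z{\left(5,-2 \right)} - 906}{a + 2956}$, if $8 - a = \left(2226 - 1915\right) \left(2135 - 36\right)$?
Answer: $\frac{186}{649825} \approx 0.00028623$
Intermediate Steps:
$a = -652781$ ($a = 8 - \left(2226 - 1915\right) \left(2135 - 36\right) = 8 - 311 \cdot 2099 = 8 - 652789 = -652781$)
$\frac{- 12 \left(0 - -6\right) z{\left(5,-2 \right)} - 906}{a + 2956} = \frac{- 12 \left(0 - -6\right) 5 \left(-2\right) - 906}{-652781 + 2956} = \frac{- 12 \left(0 + \left(10 - 4\right)\right) \left(-10\right) - 906}{-649825} = \left(- 12 \left(0 + 6\right) \left(-10\right) - 906\right) \left(- \frac{1}{649825}\right) = \left(- 12 \cdot 6 \left(-10\right) - 906\right) \left(- \frac{1}{649825}\right) = \left(\left(-12\right) \left(-60\right) - 906\right) \left(- \frac{1}{649825}\right) = \left(720 - 906\right) \left(- \frac{1}{649825}\right) = \left(-186\right) \left(- \frac{1}{649825}\right) = \frac{186}{649825}$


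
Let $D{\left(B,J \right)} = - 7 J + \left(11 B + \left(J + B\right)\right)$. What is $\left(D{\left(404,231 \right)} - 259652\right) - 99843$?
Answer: $-356033$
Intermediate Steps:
$D{\left(B,J \right)} = - 6 J + 12 B$ ($D{\left(B,J \right)} = - 7 J + \left(11 B + \left(B + J\right)\right) = - 7 J + \left(J + 12 B\right) = - 6 J + 12 B$)
$\left(D{\left(404,231 \right)} - 259652\right) - 99843 = \left(\left(\left(-6\right) 231 + 12 \cdot 404\right) - 259652\right) - 99843 = \left(\left(-1386 + 4848\right) - 259652\right) - 99843 = \left(3462 - 259652\right) - 99843 = -256190 - 99843 = -356033$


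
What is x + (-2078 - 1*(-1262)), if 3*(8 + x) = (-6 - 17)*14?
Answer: -2794/3 ≈ -931.33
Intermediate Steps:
x = -346/3 (x = -8 + ((-6 - 17)*14)/3 = -8 + (-23*14)/3 = -8 + (1/3)*(-322) = -8 - 322/3 = -346/3 ≈ -115.33)
x + (-2078 - 1*(-1262)) = -346/3 + (-2078 - 1*(-1262)) = -346/3 + (-2078 + 1262) = -346/3 - 816 = -2794/3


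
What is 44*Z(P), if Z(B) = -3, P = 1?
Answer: -132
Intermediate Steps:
44*Z(P) = 44*(-3) = -132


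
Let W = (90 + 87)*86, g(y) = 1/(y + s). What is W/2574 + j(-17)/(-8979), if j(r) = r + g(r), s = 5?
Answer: 2223127/375804 ≈ 5.9157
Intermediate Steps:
g(y) = 1/(5 + y) (g(y) = 1/(y + 5) = 1/(5 + y))
j(r) = r + 1/(5 + r)
W = 15222 (W = 177*86 = 15222)
W/2574 + j(-17)/(-8979) = 15222/2574 + ((1 - 17*(5 - 17))/(5 - 17))/(-8979) = 15222*(1/2574) + ((1 - 17*(-12))/(-12))*(-1/8979) = 2537/429 - (1 + 204)/12*(-1/8979) = 2537/429 - 1/12*205*(-1/8979) = 2537/429 - 205/12*(-1/8979) = 2537/429 + 5/2628 = 2223127/375804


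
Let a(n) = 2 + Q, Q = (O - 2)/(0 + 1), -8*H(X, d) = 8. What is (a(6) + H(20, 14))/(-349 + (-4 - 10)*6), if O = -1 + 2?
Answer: 0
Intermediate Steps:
H(X, d) = -1 (H(X, d) = -⅛*8 = -1)
O = 1
Q = -1 (Q = (1 - 2)/(0 + 1) = -1/1 = -1*1 = -1)
a(n) = 1 (a(n) = 2 - 1 = 1)
(a(6) + H(20, 14))/(-349 + (-4 - 10)*6) = (1 - 1)/(-349 + (-4 - 10)*6) = 0/(-349 - 14*6) = 0/(-349 - 84) = 0/(-433) = 0*(-1/433) = 0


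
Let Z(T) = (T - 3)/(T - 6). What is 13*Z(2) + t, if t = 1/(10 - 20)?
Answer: 63/20 ≈ 3.1500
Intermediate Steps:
t = -⅒ (t = 1/(-10) = -⅒ ≈ -0.10000)
Z(T) = (-3 + T)/(-6 + T)
13*Z(2) + t = 13*((-3 + 2)/(-6 + 2)) - ⅒ = 13*(-1/(-4)) - ⅒ = 13*(-¼*(-1)) - ⅒ = 13*(¼) - ⅒ = 13/4 - ⅒ = 63/20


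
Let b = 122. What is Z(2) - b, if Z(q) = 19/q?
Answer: -225/2 ≈ -112.50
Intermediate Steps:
Z(2) - b = 19/2 - 1*122 = 19*(½) - 122 = 19/2 - 122 = -225/2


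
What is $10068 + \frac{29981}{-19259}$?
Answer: $\frac{193869631}{19259} \approx 10066.0$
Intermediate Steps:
$10068 + \frac{29981}{-19259} = 10068 + 29981 \left(- \frac{1}{19259}\right) = 10068 - \frac{29981}{19259} = \frac{193869631}{19259}$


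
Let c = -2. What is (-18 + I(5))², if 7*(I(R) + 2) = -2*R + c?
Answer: 23104/49 ≈ 471.51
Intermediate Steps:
I(R) = -16/7 - 2*R/7 (I(R) = -2 + (-2*R - 2)/7 = -2 + (-2 - 2*R)/7 = -2 + (-2/7 - 2*R/7) = -16/7 - 2*R/7)
(-18 + I(5))² = (-18 + (-16/7 - 2/7*5))² = (-18 + (-16/7 - 10/7))² = (-18 - 26/7)² = (-152/7)² = 23104/49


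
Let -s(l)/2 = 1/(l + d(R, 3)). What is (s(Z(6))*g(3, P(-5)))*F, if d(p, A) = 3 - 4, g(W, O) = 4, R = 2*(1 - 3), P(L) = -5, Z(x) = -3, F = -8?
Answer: -16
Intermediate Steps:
R = -4 (R = 2*(-2) = -4)
d(p, A) = -1
s(l) = -2/(-1 + l) (s(l) = -2/(l - 1) = -2/(-1 + l))
(s(Z(6))*g(3, P(-5)))*F = (-2/(-1 - 3)*4)*(-8) = (-2/(-4)*4)*(-8) = (-2*(-¼)*4)*(-8) = ((½)*4)*(-8) = 2*(-8) = -16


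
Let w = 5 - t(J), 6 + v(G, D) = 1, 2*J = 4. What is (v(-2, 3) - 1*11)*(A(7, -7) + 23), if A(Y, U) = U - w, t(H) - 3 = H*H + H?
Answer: -320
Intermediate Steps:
J = 2 (J = (½)*4 = 2)
v(G, D) = -5 (v(G, D) = -6 + 1 = -5)
t(H) = 3 + H + H² (t(H) = 3 + (H*H + H) = 3 + (H² + H) = 3 + (H + H²) = 3 + H + H²)
w = -4 (w = 5 - (3 + 2 + 2²) = 5 - (3 + 2 + 4) = 5 - 1*9 = 5 - 9 = -4)
A(Y, U) = 4 + U (A(Y, U) = U - 1*(-4) = U + 4 = 4 + U)
(v(-2, 3) - 1*11)*(A(7, -7) + 23) = (-5 - 1*11)*((4 - 7) + 23) = (-5 - 11)*(-3 + 23) = -16*20 = -320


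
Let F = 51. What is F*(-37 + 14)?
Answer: -1173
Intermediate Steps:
F*(-37 + 14) = 51*(-37 + 14) = 51*(-23) = -1173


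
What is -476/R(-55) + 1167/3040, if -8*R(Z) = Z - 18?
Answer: -11491129/221920 ≈ -51.781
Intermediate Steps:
R(Z) = 9/4 - Z/8 (R(Z) = -(Z - 18)/8 = -(-18 + Z)/8 = 9/4 - Z/8)
-476/R(-55) + 1167/3040 = -476/(9/4 - ⅛*(-55)) + 1167/3040 = -476/(9/4 + 55/8) + 1167*(1/3040) = -476/73/8 + 1167/3040 = -476*8/73 + 1167/3040 = -3808/73 + 1167/3040 = -11491129/221920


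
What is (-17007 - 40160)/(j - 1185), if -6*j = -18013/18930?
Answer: 6493027860/134574287 ≈ 48.249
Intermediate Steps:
j = 18013/113580 (j = -(-18013)/(6*18930) = -1/6*(-18013/18930) = 18013/113580 ≈ 0.15859)
(-17007 - 40160)/(j - 1185) = (-17007 - 40160)/(18013/113580 - 1185) = -57167/(-134574287/113580) = -57167*(-113580/134574287) = 6493027860/134574287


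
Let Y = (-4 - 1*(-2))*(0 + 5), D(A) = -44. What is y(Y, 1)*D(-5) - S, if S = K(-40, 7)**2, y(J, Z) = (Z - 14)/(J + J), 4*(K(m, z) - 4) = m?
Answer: -323/5 ≈ -64.600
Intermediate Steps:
K(m, z) = 4 + m/4
Y = -10 (Y = (-4 + 2)*5 = -2*5 = -10)
y(J, Z) = (-14 + Z)/(2*J) (y(J, Z) = (-14 + Z)/((2*J)) = (-14 + Z)*(1/(2*J)) = (-14 + Z)/(2*J))
S = 36 (S = (4 + (1/4)*(-40))**2 = (4 - 10)**2 = (-6)**2 = 36)
y(Y, 1)*D(-5) - S = ((1/2)*(-14 + 1)/(-10))*(-44) - 1*36 = ((1/2)*(-1/10)*(-13))*(-44) - 36 = (13/20)*(-44) - 36 = -143/5 - 36 = -323/5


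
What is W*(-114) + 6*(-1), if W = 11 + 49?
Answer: -6846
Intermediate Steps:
W = 60
W*(-114) + 6*(-1) = 60*(-114) + 6*(-1) = -6840 - 6 = -6846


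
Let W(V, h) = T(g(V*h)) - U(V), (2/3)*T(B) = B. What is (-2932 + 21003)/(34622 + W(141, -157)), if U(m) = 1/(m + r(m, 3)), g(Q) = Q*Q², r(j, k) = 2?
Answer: -5168306/4653862914674547 ≈ -1.1105e-9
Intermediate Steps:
g(Q) = Q³
U(m) = 1/(2 + m) (U(m) = 1/(m + 2) = 1/(2 + m))
T(B) = 3*B/2
W(V, h) = -1/(2 + V) + 3*V³*h³/2 (W(V, h) = 3*(V*h)³/2 - 1/(2 + V) = 3*(V³*h³)/2 - 1/(2 + V) = 3*V³*h³/2 - 1/(2 + V) = -1/(2 + V) + 3*V³*h³/2)
(-2932 + 21003)/(34622 + W(141, -157)) = (-2932 + 21003)/(34622 + (-2 + 3*141³*(-157)³*(2 + 141))/(2*(2 + 141))) = 18071/(34622 + (½)*(-2 + 3*2803221*(-3869893)*143)/143) = 18071/(34622 + (½)*(1/143)*(-2 - 4653862924576437)) = 18071/(34622 + (½)*(1/143)*(-4653862924576439)) = 18071/(34622 - 4653862924576439/286) = 18071/(-4653862914674547/286) = 18071*(-286/4653862914674547) = -5168306/4653862914674547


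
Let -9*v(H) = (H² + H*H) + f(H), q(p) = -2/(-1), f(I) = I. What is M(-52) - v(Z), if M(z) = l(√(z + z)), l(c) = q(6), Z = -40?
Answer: 3178/9 ≈ 353.11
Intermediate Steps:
q(p) = 2 (q(p) = -2*(-1) = 2)
l(c) = 2
M(z) = 2
v(H) = -2*H²/9 - H/9 (v(H) = -((H² + H*H) + H)/9 = -((H² + H²) + H)/9 = -(2*H² + H)/9 = -(H + 2*H²)/9 = -2*H²/9 - H/9)
M(-52) - v(Z) = 2 - (-40)*(-1 - 2*(-40))/9 = 2 - (-40)*(-1 + 80)/9 = 2 - (-40)*79/9 = 2 - 1*(-3160/9) = 2 + 3160/9 = 3178/9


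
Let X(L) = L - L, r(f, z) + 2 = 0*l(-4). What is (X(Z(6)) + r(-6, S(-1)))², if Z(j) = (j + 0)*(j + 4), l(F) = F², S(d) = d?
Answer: 4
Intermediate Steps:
r(f, z) = -2 (r(f, z) = -2 + 0*(-4)² = -2 + 0*16 = -2 + 0 = -2)
Z(j) = j*(4 + j)
X(L) = 0
(X(Z(6)) + r(-6, S(-1)))² = (0 - 2)² = (-2)² = 4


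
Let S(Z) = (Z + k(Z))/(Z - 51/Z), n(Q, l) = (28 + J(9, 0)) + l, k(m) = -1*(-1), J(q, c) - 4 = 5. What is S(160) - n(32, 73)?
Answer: -2784630/25549 ≈ -108.99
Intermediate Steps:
J(q, c) = 9 (J(q, c) = 4 + 5 = 9)
k(m) = 1
n(Q, l) = 37 + l (n(Q, l) = (28 + 9) + l = 37 + l)
S(Z) = (1 + Z)/(Z - 51/Z) (S(Z) = (Z + 1)/(Z - 51/Z) = (1 + Z)/(Z - 51/Z))
S(160) - n(32, 73) = 160*(1 + 160)/(-51 + 160²) - (37 + 73) = 160*161/(-51 + 25600) - 1*110 = 160*161/25549 - 110 = 160*(1/25549)*161 - 110 = 25760/25549 - 110 = -2784630/25549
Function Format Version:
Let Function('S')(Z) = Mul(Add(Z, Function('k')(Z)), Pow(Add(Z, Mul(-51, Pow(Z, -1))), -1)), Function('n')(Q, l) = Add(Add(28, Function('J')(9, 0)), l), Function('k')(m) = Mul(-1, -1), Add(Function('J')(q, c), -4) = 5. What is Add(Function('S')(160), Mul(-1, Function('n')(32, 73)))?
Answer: Rational(-2784630, 25549) ≈ -108.99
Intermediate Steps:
Function('J')(q, c) = 9 (Function('J')(q, c) = Add(4, 5) = 9)
Function('k')(m) = 1
Function('n')(Q, l) = Add(37, l) (Function('n')(Q, l) = Add(Add(28, 9), l) = Add(37, l))
Function('S')(Z) = Mul(Pow(Add(Z, Mul(-51, Pow(Z, -1))), -1), Add(1, Z)) (Function('S')(Z) = Mul(Add(Z, 1), Pow(Add(Z, Mul(-51, Pow(Z, -1))), -1)) = Mul(Add(1, Z), Pow(Add(Z, Mul(-51, Pow(Z, -1))), -1)) = Mul(Pow(Add(Z, Mul(-51, Pow(Z, -1))), -1), Add(1, Z)))
Add(Function('S')(160), Mul(-1, Function('n')(32, 73))) = Add(Mul(160, Pow(Add(-51, Pow(160, 2)), -1), Add(1, 160)), Mul(-1, Add(37, 73))) = Add(Mul(160, Pow(Add(-51, 25600), -1), 161), Mul(-1, 110)) = Add(Mul(160, Pow(25549, -1), 161), -110) = Add(Mul(160, Rational(1, 25549), 161), -110) = Add(Rational(25760, 25549), -110) = Rational(-2784630, 25549)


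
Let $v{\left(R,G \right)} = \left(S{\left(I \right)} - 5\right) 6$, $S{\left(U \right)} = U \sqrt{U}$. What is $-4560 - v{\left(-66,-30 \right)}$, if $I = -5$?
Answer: $-4530 + 30 i \sqrt{5} \approx -4530.0 + 67.082 i$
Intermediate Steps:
$S{\left(U \right)} = U^{\frac{3}{2}}$
$v{\left(R,G \right)} = -30 - 30 i \sqrt{5}$ ($v{\left(R,G \right)} = \left(\left(-5\right)^{\frac{3}{2}} - 5\right) 6 = \left(- 5 i \sqrt{5} - 5\right) 6 = \left(-5 - 5 i \sqrt{5}\right) 6 = -30 - 30 i \sqrt{5}$)
$-4560 - v{\left(-66,-30 \right)} = -4560 - \left(-30 - 30 i \sqrt{5}\right) = -4560 + \left(30 + 30 i \sqrt{5}\right) = -4530 + 30 i \sqrt{5}$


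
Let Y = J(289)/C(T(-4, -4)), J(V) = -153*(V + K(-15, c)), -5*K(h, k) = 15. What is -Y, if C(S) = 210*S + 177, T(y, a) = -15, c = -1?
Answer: -14586/991 ≈ -14.718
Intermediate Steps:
K(h, k) = -3 (K(h, k) = -1/5*15 = -3)
C(S) = 177 + 210*S
J(V) = 459 - 153*V (J(V) = -153*(V - 3) = -153*(-3 + V) = 459 - 153*V)
Y = 14586/991 (Y = (459 - 153*289)/(177 + 210*(-15)) = (459 - 44217)/(177 - 3150) = -43758/(-2973) = -43758*(-1/2973) = 14586/991 ≈ 14.718)
-Y = -1*14586/991 = -14586/991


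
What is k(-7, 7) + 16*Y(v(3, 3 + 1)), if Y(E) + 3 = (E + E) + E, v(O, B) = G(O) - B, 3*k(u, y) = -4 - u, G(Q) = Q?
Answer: -95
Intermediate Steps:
k(u, y) = -4/3 - u/3 (k(u, y) = (-4 - u)/3 = -4/3 - u/3)
v(O, B) = O - B
Y(E) = -3 + 3*E (Y(E) = -3 + ((E + E) + E) = -3 + (2*E + E) = -3 + 3*E)
k(-7, 7) + 16*Y(v(3, 3 + 1)) = (-4/3 - 1/3*(-7)) + 16*(-3 + 3*(3 - (3 + 1))) = (-4/3 + 7/3) + 16*(-3 + 3*(3 - 1*4)) = 1 + 16*(-3 + 3*(3 - 4)) = 1 + 16*(-3 + 3*(-1)) = 1 + 16*(-3 - 3) = 1 + 16*(-6) = 1 - 96 = -95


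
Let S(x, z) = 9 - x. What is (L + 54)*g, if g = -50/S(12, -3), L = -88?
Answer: -1700/3 ≈ -566.67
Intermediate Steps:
g = 50/3 (g = -50/(9 - 1*12) = -50/(9 - 12) = -50/(-3) = -50*(-⅓) = 50/3 ≈ 16.667)
(L + 54)*g = (-88 + 54)*(50/3) = -34*50/3 = -1700/3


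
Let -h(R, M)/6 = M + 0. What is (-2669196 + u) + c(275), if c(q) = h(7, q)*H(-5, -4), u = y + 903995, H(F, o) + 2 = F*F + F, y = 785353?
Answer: -1009548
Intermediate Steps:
h(R, M) = -6*M (h(R, M) = -6*(M + 0) = -6*M)
H(F, o) = -2 + F + F² (H(F, o) = -2 + (F*F + F) = -2 + (F² + F) = -2 + (F + F²) = -2 + F + F²)
u = 1689348 (u = 785353 + 903995 = 1689348)
c(q) = -108*q (c(q) = (-6*q)*(-2 - 5 + (-5)²) = (-6*q)*(-2 - 5 + 25) = -6*q*18 = -108*q)
(-2669196 + u) + c(275) = (-2669196 + 1689348) - 108*275 = -979848 - 29700 = -1009548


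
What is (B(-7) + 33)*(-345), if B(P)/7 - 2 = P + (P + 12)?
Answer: -11385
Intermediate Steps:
B(P) = 98 + 14*P (B(P) = 14 + 7*(P + (P + 12)) = 14 + 7*(P + (12 + P)) = 14 + 7*(12 + 2*P) = 14 + (84 + 14*P) = 98 + 14*P)
(B(-7) + 33)*(-345) = ((98 + 14*(-7)) + 33)*(-345) = ((98 - 98) + 33)*(-345) = (0 + 33)*(-345) = 33*(-345) = -11385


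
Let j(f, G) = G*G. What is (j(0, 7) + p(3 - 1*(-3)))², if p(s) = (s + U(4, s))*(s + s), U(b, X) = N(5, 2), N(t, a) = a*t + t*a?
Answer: 130321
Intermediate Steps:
N(t, a) = 2*a*t (N(t, a) = a*t + a*t = 2*a*t)
U(b, X) = 20 (U(b, X) = 2*2*5 = 20)
j(f, G) = G²
p(s) = 2*s*(20 + s) (p(s) = (s + 20)*(s + s) = (20 + s)*(2*s) = 2*s*(20 + s))
(j(0, 7) + p(3 - 1*(-3)))² = (7² + 2*(3 - 1*(-3))*(20 + (3 - 1*(-3))))² = (49 + 2*(3 + 3)*(20 + (3 + 3)))² = (49 + 2*6*(20 + 6))² = (49 + 2*6*26)² = (49 + 312)² = 361² = 130321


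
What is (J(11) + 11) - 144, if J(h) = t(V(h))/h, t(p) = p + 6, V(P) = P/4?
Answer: -5817/44 ≈ -132.20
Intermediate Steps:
V(P) = P/4 (V(P) = P*(1/4) = P/4)
t(p) = 6 + p
J(h) = (6 + h/4)/h
(J(11) + 11) - 144 = ((1/4)*(24 + 11)/11 + 11) - 144 = ((1/4)*(1/11)*35 + 11) - 144 = (35/44 + 11) - 144 = 519/44 - 144 = -5817/44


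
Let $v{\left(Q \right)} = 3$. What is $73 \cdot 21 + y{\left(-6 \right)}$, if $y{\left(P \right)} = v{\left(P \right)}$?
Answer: $1536$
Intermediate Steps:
$y{\left(P \right)} = 3$
$73 \cdot 21 + y{\left(-6 \right)} = 73 \cdot 21 + 3 = 1533 + 3 = 1536$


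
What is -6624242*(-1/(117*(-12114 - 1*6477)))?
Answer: -6624242/2175147 ≈ -3.0454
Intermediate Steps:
-6624242*(-1/(117*(-12114 - 1*6477))) = -6624242*(-1/(117*(-12114 - 6477))) = -6624242/((-18591*(-117))) = -6624242/2175147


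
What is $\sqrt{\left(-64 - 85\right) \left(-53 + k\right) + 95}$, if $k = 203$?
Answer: $i \sqrt{22255} \approx 149.18 i$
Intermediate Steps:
$\sqrt{\left(-64 - 85\right) \left(-53 + k\right) + 95} = \sqrt{\left(-64 - 85\right) \left(-53 + 203\right) + 95} = \sqrt{\left(-149\right) 150 + 95} = \sqrt{-22350 + 95} = \sqrt{-22255} = i \sqrt{22255}$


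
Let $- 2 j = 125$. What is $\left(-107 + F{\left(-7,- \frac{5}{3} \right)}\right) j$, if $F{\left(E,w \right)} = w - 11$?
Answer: $\frac{44875}{6} \approx 7479.2$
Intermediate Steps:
$j = - \frac{125}{2}$ ($j = \left(- \frac{1}{2}\right) 125 = - \frac{125}{2} \approx -62.5$)
$F{\left(E,w \right)} = -11 + w$
$\left(-107 + F{\left(-7,- \frac{5}{3} \right)}\right) j = \left(-107 - \left(11 + \frac{5}{3}\right)\right) \left(- \frac{125}{2}\right) = \left(-107 - \frac{38}{3}\right) \left(- \frac{125}{2}\right) = \left(- \frac{359}{3}\right) \left(- \frac{125}{2}\right) = \frac{44875}{6}$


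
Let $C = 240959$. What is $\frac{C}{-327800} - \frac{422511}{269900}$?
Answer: $- \frac{2035339399}{884732200} \approx -2.3005$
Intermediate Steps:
$\frac{C}{-327800} - \frac{422511}{269900} = \frac{240959}{-327800} - \frac{422511}{269900} = 240959 \left(- \frac{1}{327800}\right) - \frac{422511}{269900} = - \frac{240959}{327800} - \frac{422511}{269900} = - \frac{2035339399}{884732200}$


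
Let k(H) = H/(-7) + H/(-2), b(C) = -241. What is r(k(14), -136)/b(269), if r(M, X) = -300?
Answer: 300/241 ≈ 1.2448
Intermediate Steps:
k(H) = -9*H/14 (k(H) = H*(-⅐) + H*(-½) = -H/7 - H/2 = -9*H/14)
r(k(14), -136)/b(269) = -300/(-241) = -300*(-1/241) = 300/241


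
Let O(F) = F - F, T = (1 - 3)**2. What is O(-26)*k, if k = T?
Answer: 0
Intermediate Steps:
T = 4 (T = (-2)**2 = 4)
O(F) = 0
k = 4
O(-26)*k = 0*4 = 0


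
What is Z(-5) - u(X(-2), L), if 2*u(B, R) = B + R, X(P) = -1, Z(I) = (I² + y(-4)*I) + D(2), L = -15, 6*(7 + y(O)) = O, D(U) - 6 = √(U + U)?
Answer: 238/3 ≈ 79.333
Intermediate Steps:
D(U) = 6 + √2*√U (D(U) = 6 + √(U + U) = 6 + √(2*U) = 6 + √2*√U)
y(O) = -7 + O/6
Z(I) = 8 + I² - 23*I/3 (Z(I) = (I² + (-7 + (⅙)*(-4))*I) + (6 + √2*√2) = (I² + (-7 - ⅔)*I) + (6 + 2) = (I² - 23*I/3) + 8 = 8 + I² - 23*I/3)
u(B, R) = B/2 + R/2 (u(B, R) = (B + R)/2 = B/2 + R/2)
Z(-5) - u(X(-2), L) = (8 + (-5)² - 23/3*(-5)) - ((½)*(-1) + (½)*(-15)) = (8 + 25 + 115/3) - (-½ - 15/2) = 214/3 - 1*(-8) = 214/3 + 8 = 238/3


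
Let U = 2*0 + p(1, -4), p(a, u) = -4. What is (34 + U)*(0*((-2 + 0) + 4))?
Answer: 0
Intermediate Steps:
U = -4 (U = 2*0 - 4 = 0 - 4 = -4)
(34 + U)*(0*((-2 + 0) + 4)) = (34 - 4)*(0*((-2 + 0) + 4)) = 30*(0*(-2 + 4)) = 30*(0*2) = 30*0 = 0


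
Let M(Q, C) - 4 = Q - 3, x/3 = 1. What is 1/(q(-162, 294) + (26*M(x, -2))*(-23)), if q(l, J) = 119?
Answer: -1/2273 ≈ -0.00043995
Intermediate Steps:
x = 3 (x = 3*1 = 3)
M(Q, C) = 1 + Q (M(Q, C) = 4 + (Q - 3) = 4 + (-3 + Q) = 1 + Q)
1/(q(-162, 294) + (26*M(x, -2))*(-23)) = 1/(119 + (26*(1 + 3))*(-23)) = 1/(119 + (26*4)*(-23)) = 1/(119 + 104*(-23)) = 1/(119 - 2392) = 1/(-2273) = -1/2273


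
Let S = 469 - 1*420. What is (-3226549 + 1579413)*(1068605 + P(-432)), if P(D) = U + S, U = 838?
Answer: -1761598774912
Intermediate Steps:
S = 49 (S = 469 - 420 = 49)
P(D) = 887 (P(D) = 838 + 49 = 887)
(-3226549 + 1579413)*(1068605 + P(-432)) = (-3226549 + 1579413)*(1068605 + 887) = -1647136*1069492 = -1761598774912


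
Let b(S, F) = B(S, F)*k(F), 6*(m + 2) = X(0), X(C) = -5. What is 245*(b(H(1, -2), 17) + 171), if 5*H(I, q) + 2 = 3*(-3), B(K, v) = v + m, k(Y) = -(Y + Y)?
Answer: -228340/3 ≈ -76113.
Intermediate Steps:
k(Y) = -2*Y
m = -17/6 (m = -2 + (⅙)*(-5) = -2 - ⅚ = -17/6 ≈ -2.8333)
B(K, v) = -17/6 + v (B(K, v) = v - 17/6 = -17/6 + v)
H(I, q) = -11/5 (H(I, q) = -⅖ + (3*(-3))/5 = -⅖ + (⅕)*(-9) = -⅖ - 9/5 = -11/5)
b(S, F) = -2*F*(-17/6 + F) (b(S, F) = (-17/6 + F)*(-2*F) = -2*F*(-17/6 + F))
245*(b(H(1, -2), 17) + 171) = 245*((⅓)*17*(17 - 6*17) + 171) = 245*((⅓)*17*(17 - 102) + 171) = 245*((⅓)*17*(-85) + 171) = 245*(-1445/3 + 171) = 245*(-932/3) = -228340/3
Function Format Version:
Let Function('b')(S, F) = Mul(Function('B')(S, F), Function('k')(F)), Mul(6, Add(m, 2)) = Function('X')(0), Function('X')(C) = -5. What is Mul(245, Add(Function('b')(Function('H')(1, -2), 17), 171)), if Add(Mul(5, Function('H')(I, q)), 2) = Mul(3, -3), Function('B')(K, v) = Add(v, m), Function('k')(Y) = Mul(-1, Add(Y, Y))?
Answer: Rational(-228340, 3) ≈ -76113.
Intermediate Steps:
Function('k')(Y) = Mul(-2, Y) (Function('k')(Y) = Mul(-1, Mul(2, Y)) = Mul(-2, Y))
m = Rational(-17, 6) (m = Add(-2, Mul(Rational(1, 6), -5)) = Add(-2, Rational(-5, 6)) = Rational(-17, 6) ≈ -2.8333)
Function('B')(K, v) = Add(Rational(-17, 6), v) (Function('B')(K, v) = Add(v, Rational(-17, 6)) = Add(Rational(-17, 6), v))
Function('H')(I, q) = Rational(-11, 5) (Function('H')(I, q) = Add(Rational(-2, 5), Mul(Rational(1, 5), Mul(3, -3))) = Add(Rational(-2, 5), Mul(Rational(1, 5), -9)) = Add(Rational(-2, 5), Rational(-9, 5)) = Rational(-11, 5))
Function('b')(S, F) = Mul(-2, F, Add(Rational(-17, 6), F)) (Function('b')(S, F) = Mul(Add(Rational(-17, 6), F), Mul(-2, F)) = Mul(-2, F, Add(Rational(-17, 6), F)))
Mul(245, Add(Function('b')(Function('H')(1, -2), 17), 171)) = Mul(245, Add(Mul(Rational(1, 3), 17, Add(17, Mul(-6, 17))), 171)) = Mul(245, Add(Mul(Rational(1, 3), 17, Add(17, -102)), 171)) = Mul(245, Add(Mul(Rational(1, 3), 17, -85), 171)) = Mul(245, Add(Rational(-1445, 3), 171)) = Mul(245, Rational(-932, 3)) = Rational(-228340, 3)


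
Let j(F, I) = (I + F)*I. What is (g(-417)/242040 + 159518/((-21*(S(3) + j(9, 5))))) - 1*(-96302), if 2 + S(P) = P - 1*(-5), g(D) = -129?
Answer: 3096871003423/32191320 ≈ 96202.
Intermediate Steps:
j(F, I) = I*(F + I) (j(F, I) = (F + I)*I = I*(F + I))
S(P) = 3 + P (S(P) = -2 + (P - 1*(-5)) = -2 + (P + 5) = -2 + (5 + P) = 3 + P)
(g(-417)/242040 + 159518/((-21*(S(3) + j(9, 5))))) - 1*(-96302) = (-129/242040 + 159518/((-21*((3 + 3) + 5*(9 + 5))))) - 1*(-96302) = (-129*1/242040 + 159518/((-21*(6 + 5*14)))) + 96302 = (-43/80680 + 159518/((-21*(6 + 70)))) + 96302 = (-43/80680 + 159518/((-21*76))) + 96302 = (-43/80680 + 159518/(-1596)) + 96302 = (-43/80680 + 159518*(-1/1596)) + 96302 = (-43/80680 - 79759/798) + 96302 = -3217495217/32191320 + 96302 = 3096871003423/32191320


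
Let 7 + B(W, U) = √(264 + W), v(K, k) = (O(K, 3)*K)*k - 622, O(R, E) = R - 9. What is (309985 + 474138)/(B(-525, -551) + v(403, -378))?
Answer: -47063238887675/3602427409050886 - 2352369*I*√29/3602427409050886 ≈ -0.013064 - 3.5165e-9*I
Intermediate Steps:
O(R, E) = -9 + R
v(K, k) = -622 + K*k*(-9 + K) (v(K, k) = ((-9 + K)*K)*k - 622 = (K*(-9 + K))*k - 622 = K*k*(-9 + K) - 622 = -622 + K*k*(-9 + K))
B(W, U) = -7 + √(264 + W)
(309985 + 474138)/(B(-525, -551) + v(403, -378)) = (309985 + 474138)/((-7 + √(264 - 525)) + (-622 + 403*(-378)*(-9 + 403))) = 784123/((-7 + √(-261)) + (-622 + 403*(-378)*394)) = 784123/((-7 + 3*I*√29) + (-622 - 60019596)) = 784123/((-7 + 3*I*√29) - 60020218) = 784123/(-60020225 + 3*I*√29)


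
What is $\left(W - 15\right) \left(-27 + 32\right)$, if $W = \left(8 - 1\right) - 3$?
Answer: $-55$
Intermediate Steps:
$W = 4$ ($W = 7 - 3 = 4$)
$\left(W - 15\right) \left(-27 + 32\right) = \left(4 - 15\right) \left(-27 + 32\right) = \left(4 - 15\right) 5 = \left(-11\right) 5 = -55$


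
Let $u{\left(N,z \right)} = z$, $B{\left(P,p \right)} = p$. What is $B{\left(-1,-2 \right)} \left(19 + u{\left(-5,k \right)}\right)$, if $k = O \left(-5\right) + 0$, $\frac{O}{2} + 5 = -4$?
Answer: $-218$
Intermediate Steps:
$O = -18$ ($O = -10 + 2 \left(-4\right) = -10 - 8 = -18$)
$k = 90$ ($k = \left(-18\right) \left(-5\right) + 0 = 90 + 0 = 90$)
$B{\left(-1,-2 \right)} \left(19 + u{\left(-5,k \right)}\right) = - 2 \left(19 + 90\right) = \left(-2\right) 109 = -218$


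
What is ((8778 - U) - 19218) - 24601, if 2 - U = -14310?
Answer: -49353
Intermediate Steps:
U = 14312 (U = 2 - 1*(-14310) = 2 + 14310 = 14312)
((8778 - U) - 19218) - 24601 = ((8778 - 1*14312) - 19218) - 24601 = ((8778 - 14312) - 19218) - 24601 = (-5534 - 19218) - 24601 = -24752 - 24601 = -49353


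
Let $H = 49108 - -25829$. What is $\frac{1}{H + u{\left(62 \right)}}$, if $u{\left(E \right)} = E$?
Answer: $\frac{1}{74999} \approx 1.3334 \cdot 10^{-5}$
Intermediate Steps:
$H = 74937$ ($H = 49108 + 25829 = 74937$)
$\frac{1}{H + u{\left(62 \right)}} = \frac{1}{74937 + 62} = \frac{1}{74999}$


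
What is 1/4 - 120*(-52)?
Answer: 24961/4 ≈ 6240.3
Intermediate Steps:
1/4 - 120*(-52) = 1/4 + 6240 = 24961/4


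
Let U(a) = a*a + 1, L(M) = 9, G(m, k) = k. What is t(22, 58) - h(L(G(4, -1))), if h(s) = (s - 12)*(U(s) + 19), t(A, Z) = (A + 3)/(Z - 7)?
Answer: 15478/51 ≈ 303.49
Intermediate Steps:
U(a) = 1 + a² (U(a) = a² + 1 = 1 + a²)
t(A, Z) = (3 + A)/(-7 + Z)
h(s) = (-12 + s)*(20 + s²) (h(s) = (s - 12)*((1 + s²) + 19) = (-12 + s)*(20 + s²))
t(22, 58) - h(L(G(4, -1))) = (3 + 22)/(-7 + 58) - (-240 + 9³ - 12*9² + 20*9) = 25/51 - (-240 + 729 - 12*81 + 180) = (1/51)*25 - (-240 + 729 - 972 + 180) = 25/51 - 1*(-303) = 25/51 + 303 = 15478/51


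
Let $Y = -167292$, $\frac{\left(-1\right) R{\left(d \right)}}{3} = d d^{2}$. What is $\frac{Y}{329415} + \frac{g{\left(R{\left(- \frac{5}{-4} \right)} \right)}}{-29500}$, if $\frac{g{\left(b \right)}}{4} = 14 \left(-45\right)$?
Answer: $- \frac{13683294}{32392475} \approx -0.42242$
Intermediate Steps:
$R{\left(d \right)} = - 3 d^{3}$ ($R{\left(d \right)} = - 3 d d^{2} = - 3 d^{3}$)
$g{\left(b \right)} = -2520$ ($g{\left(b \right)} = 4 \cdot 14 \left(-45\right) = 4 \left(-630\right) = -2520$)
$\frac{Y}{329415} + \frac{g{\left(R{\left(- \frac{5}{-4} \right)} \right)}}{-29500} = - \frac{167292}{329415} - \frac{2520}{-29500} = \left(-167292\right) \frac{1}{329415} - - \frac{126}{1475} = - \frac{55764}{109805} + \frac{126}{1475} = - \frac{13683294}{32392475}$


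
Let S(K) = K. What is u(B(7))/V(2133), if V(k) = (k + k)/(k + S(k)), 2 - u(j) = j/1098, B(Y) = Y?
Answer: 2189/1098 ≈ 1.9936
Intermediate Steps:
u(j) = 2 - j/1098
V(k) = 1 (V(k) = (k + k)/(k + k) = (2*k)/((2*k)) = (2*k)*(1/(2*k)) = 1)
u(B(7))/V(2133) = (2 - 1/1098*7)/1 = (2 - 7/1098)*1 = (2189/1098)*1 = 2189/1098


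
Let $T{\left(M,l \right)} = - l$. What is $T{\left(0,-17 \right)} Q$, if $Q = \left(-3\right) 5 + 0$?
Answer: $-255$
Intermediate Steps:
$Q = -15$ ($Q = -15 + 0 = -15$)
$T{\left(0,-17 \right)} Q = \left(-1\right) \left(-17\right) \left(-15\right) = 17 \left(-15\right) = -255$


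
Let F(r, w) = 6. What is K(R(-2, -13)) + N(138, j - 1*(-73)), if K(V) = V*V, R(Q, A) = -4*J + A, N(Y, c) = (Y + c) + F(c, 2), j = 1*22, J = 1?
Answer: 528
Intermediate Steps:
j = 22
N(Y, c) = 6 + Y + c (N(Y, c) = (Y + c) + 6 = 6 + Y + c)
R(Q, A) = -4 + A (R(Q, A) = -4*1 + A = -4 + A)
K(V) = V²
K(R(-2, -13)) + N(138, j - 1*(-73)) = (-4 - 13)² + (6 + 138 + (22 - 1*(-73))) = (-17)² + (6 + 138 + (22 + 73)) = 289 + (6 + 138 + 95) = 289 + 239 = 528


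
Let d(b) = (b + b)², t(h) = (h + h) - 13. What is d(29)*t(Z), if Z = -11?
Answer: -117740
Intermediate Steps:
t(h) = -13 + 2*h (t(h) = 2*h - 13 = -13 + 2*h)
d(b) = 4*b² (d(b) = (2*b)² = 4*b²)
d(29)*t(Z) = (4*29²)*(-13 + 2*(-11)) = (4*841)*(-13 - 22) = 3364*(-35) = -117740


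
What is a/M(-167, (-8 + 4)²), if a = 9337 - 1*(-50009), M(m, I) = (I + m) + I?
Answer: -2198/5 ≈ -439.60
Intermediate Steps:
M(m, I) = m + 2*I
a = 59346 (a = 9337 + 50009 = 59346)
a/M(-167, (-8 + 4)²) = 59346/(-167 + 2*(-8 + 4)²) = 59346/(-167 + 2*(-4)²) = 59346/(-167 + 2*16) = 59346/(-167 + 32) = 59346/(-135) = 59346*(-1/135) = -2198/5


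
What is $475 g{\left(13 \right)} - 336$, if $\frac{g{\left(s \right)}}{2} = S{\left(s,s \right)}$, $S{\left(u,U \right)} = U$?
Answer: $12014$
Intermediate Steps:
$g{\left(s \right)} = 2 s$
$475 g{\left(13 \right)} - 336 = 475 \cdot 2 \cdot 13 - 336 = 475 \cdot 26 - 336 = 12350 - 336 = 12014$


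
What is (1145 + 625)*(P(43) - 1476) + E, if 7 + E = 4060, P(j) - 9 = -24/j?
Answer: -111521571/43 ≈ -2.5935e+6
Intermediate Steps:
P(j) = 9 - 24/j
E = 4053 (E = -7 + 4060 = 4053)
(1145 + 625)*(P(43) - 1476) + E = (1145 + 625)*((9 - 24/43) - 1476) + 4053 = 1770*((9 - 24*1/43) - 1476) + 4053 = 1770*((9 - 24/43) - 1476) + 4053 = 1770*(363/43 - 1476) + 4053 = 1770*(-63105/43) + 4053 = -111695850/43 + 4053 = -111521571/43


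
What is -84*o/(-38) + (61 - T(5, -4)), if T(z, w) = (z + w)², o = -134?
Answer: -4488/19 ≈ -236.21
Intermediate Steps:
T(z, w) = (w + z)²
-84*o/(-38) + (61 - T(5, -4)) = -(-11256)/(-38) + (61 - (-4 + 5)²) = -(-11256)*(-1)/38 + (61 - 1*1²) = -84*67/19 + (61 - 1*1) = -5628/19 + (61 - 1) = -5628/19 + 60 = -4488/19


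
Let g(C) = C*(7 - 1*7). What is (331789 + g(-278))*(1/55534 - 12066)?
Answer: -222322931221727/55534 ≈ -4.0034e+9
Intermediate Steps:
g(C) = 0 (g(C) = C*(7 - 7) = C*0 = 0)
(331789 + g(-278))*(1/55534 - 12066) = (331789 + 0)*(1/55534 - 12066) = 331789*(1/55534 - 12066) = 331789*(-670073243/55534) = -222322931221727/55534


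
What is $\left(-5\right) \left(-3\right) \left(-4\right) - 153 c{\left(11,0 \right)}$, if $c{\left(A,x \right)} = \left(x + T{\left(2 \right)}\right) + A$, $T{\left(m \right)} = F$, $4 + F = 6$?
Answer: $-2049$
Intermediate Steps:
$F = 2$ ($F = -4 + 6 = 2$)
$T{\left(m \right)} = 2$
$c{\left(A,x \right)} = 2 + A + x$ ($c{\left(A,x \right)} = \left(x + 2\right) + A = \left(2 + x\right) + A = 2 + A + x$)
$\left(-5\right) \left(-3\right) \left(-4\right) - 153 c{\left(11,0 \right)} = \left(-5\right) \left(-3\right) \left(-4\right) - 153 \left(2 + 11 + 0\right) = 15 \left(-4\right) - 1989 = -60 - 1989 = -2049$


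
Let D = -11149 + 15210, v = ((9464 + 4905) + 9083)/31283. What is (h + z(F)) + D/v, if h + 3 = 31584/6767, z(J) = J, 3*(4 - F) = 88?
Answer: 62628708047/11612172 ≈ 5393.4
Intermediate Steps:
F = -76/3 (F = 4 - ⅓*88 = 4 - 88/3 = -76/3 ≈ -25.333)
v = 572/763 (v = (14369 + 9083)*(1/31283) = 23452*(1/31283) = 572/763 ≈ 0.74967)
h = 11283/6767 (h = -3 + 31584/6767 = 11283/6767 ≈ 1.6674)
D = 4061
(h + z(F)) + D/v = (11283/6767 - 76/3) + 4061/(572/763) = -480443/20301 + 4061*(763/572) = -480443/20301 + 3098543/572 = 62628708047/11612172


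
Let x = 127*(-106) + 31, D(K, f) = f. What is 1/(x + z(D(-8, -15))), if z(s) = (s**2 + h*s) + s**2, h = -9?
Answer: -1/12846 ≈ -7.7845e-5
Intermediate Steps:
x = -13431 (x = -13462 + 31 = -13431)
z(s) = -9*s + 2*s**2 (z(s) = (s**2 - 9*s) + s**2 = -9*s + 2*s**2)
1/(x + z(D(-8, -15))) = 1/(-13431 - 15*(-9 + 2*(-15))) = 1/(-13431 - 15*(-9 - 30)) = 1/(-13431 - 15*(-39)) = 1/(-13431 + 585) = 1/(-12846) = -1/12846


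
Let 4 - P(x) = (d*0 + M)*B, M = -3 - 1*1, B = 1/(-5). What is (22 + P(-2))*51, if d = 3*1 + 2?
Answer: 6426/5 ≈ 1285.2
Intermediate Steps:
d = 5 (d = 3 + 2 = 5)
B = -1/5 ≈ -0.20000
M = -4 (M = -3 - 1 = -4)
P(x) = 16/5 (P(x) = 4 - (5*0 - 4)*(-1)/5 = 4 - (0 - 4)*(-1)/5 = 4 - (-4)*(-1)/5 = 4 - 1*4/5 = 4 - 4/5 = 16/5)
(22 + P(-2))*51 = (22 + 16/5)*51 = (126/5)*51 = 6426/5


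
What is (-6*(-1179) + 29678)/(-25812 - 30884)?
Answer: -4594/7087 ≈ -0.64823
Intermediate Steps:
(-6*(-1179) + 29678)/(-25812 - 30884) = (7074 + 29678)/(-56696) = 36752*(-1/56696) = -4594/7087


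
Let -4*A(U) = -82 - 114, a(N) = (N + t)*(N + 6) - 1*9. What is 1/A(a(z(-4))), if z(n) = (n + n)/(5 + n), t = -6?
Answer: 1/49 ≈ 0.020408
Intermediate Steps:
z(n) = 2*n/(5 + n) (z(n) = (2*n)/(5 + n) = 2*n/(5 + n))
a(N) = -9 + (-6 + N)*(6 + N) (a(N) = (N - 6)*(N + 6) - 1*9 = (-6 + N)*(6 + N) - 9 = -9 + (-6 + N)*(6 + N))
A(U) = 49 (A(U) = -(-82 - 114)/4 = -¼*(-196) = 49)
1/A(a(z(-4))) = 1/49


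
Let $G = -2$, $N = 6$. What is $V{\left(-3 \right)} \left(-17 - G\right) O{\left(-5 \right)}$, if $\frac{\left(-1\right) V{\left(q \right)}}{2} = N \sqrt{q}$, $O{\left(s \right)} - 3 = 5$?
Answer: $1440 i \sqrt{3} \approx 2494.2 i$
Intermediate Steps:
$O{\left(s \right)} = 8$ ($O{\left(s \right)} = 3 + 5 = 8$)
$V{\left(q \right)} = - 12 \sqrt{q}$ ($V{\left(q \right)} = - 2 \cdot 6 \sqrt{q} = - 12 \sqrt{q}$)
$V{\left(-3 \right)} \left(-17 - G\right) O{\left(-5 \right)} = - 12 \sqrt{-3} \left(-17 - -2\right) 8 = - 12 i \sqrt{3} \left(-17 + 2\right) 8 = - 12 i \sqrt{3} \left(-15\right) 8 = 180 i \sqrt{3} \cdot 8 = 1440 i \sqrt{3}$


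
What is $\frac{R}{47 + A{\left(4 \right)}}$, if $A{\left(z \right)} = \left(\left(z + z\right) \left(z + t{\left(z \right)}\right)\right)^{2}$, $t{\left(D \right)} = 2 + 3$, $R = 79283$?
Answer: $\frac{79283}{5231} \approx 15.156$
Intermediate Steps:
$t{\left(D \right)} = 5$
$A{\left(z \right)} = 4 z^{2} \left(5 + z\right)^{2}$ ($A{\left(z \right)} = \left(\left(z + z\right) \left(z + 5\right)\right)^{2} = \left(2 z \left(5 + z\right)\right)^{2} = 4 z^{2} \left(5 + z\right)^{2}$)
$\frac{R}{47 + A{\left(4 \right)}} = \frac{1}{47 + 4 \cdot 4^{2} \left(5 + 4\right)^{2}} \cdot 79283 = \frac{1}{47 + 4 \cdot 16 \cdot 9^{2}} \cdot 79283 = \frac{1}{47 + 4 \cdot 16 \cdot 81} \cdot 79283 = \frac{1}{47 + 5184} \cdot 79283 = \frac{1}{5231} \cdot 79283 = \frac{79283}{5231}$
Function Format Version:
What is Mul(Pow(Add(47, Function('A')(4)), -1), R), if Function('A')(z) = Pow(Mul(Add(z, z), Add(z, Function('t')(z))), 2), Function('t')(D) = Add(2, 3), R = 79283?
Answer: Rational(79283, 5231) ≈ 15.156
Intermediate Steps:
Function('t')(D) = 5
Function('A')(z) = Mul(4, Pow(z, 2), Pow(Add(5, z), 2)) (Function('A')(z) = Pow(Mul(Add(z, z), Add(z, 5)), 2) = Pow(Mul(Mul(2, z), Add(5, z)), 2) = Pow(Mul(2, z, Add(5, z)), 2) = Mul(4, Pow(z, 2), Pow(Add(5, z), 2)))
Mul(Pow(Add(47, Function('A')(4)), -1), R) = Mul(Pow(Add(47, Mul(4, Pow(4, 2), Pow(Add(5, 4), 2))), -1), 79283) = Mul(Pow(Add(47, Mul(4, 16, Pow(9, 2))), -1), 79283) = Mul(Pow(Add(47, Mul(4, 16, 81)), -1), 79283) = Mul(Pow(Add(47, 5184), -1), 79283) = Mul(Pow(5231, -1), 79283) = Mul(Rational(1, 5231), 79283) = Rational(79283, 5231)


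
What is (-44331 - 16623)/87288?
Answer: -10159/14548 ≈ -0.69831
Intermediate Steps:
(-44331 - 16623)/87288 = -60954*1/87288 = -10159/14548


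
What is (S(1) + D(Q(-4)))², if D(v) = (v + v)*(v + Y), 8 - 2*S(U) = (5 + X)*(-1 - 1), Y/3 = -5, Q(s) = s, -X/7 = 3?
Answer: 19600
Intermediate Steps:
X = -21 (X = -7*3 = -21)
Y = -15 (Y = 3*(-5) = -15)
S(U) = -12 (S(U) = 4 - (5 - 21)*(-1 - 1)/2 = 4 - (-8)*(-2) = 4 - ½*32 = 4 - 16 = -12)
D(v) = 2*v*(-15 + v) (D(v) = (v + v)*(v - 15) = (2*v)*(-15 + v) = 2*v*(-15 + v))
(S(1) + D(Q(-4)))² = (-12 + 2*(-4)*(-15 - 4))² = (-12 + 2*(-4)*(-19))² = (-12 + 152)² = 140² = 19600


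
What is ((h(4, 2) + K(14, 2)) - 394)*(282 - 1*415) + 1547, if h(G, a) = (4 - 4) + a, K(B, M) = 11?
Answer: 52220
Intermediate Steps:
h(G, a) = a (h(G, a) = 0 + a = a)
((h(4, 2) + K(14, 2)) - 394)*(282 - 1*415) + 1547 = ((2 + 11) - 394)*(282 - 1*415) + 1547 = (13 - 394)*(282 - 415) + 1547 = -381*(-133) + 1547 = 50673 + 1547 = 52220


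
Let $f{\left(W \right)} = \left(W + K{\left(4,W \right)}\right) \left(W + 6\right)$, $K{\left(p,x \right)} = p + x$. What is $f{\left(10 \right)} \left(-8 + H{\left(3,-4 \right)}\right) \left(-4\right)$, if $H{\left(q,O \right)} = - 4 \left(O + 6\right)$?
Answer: $24576$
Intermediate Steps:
$H{\left(q,O \right)} = -24 - 4 O$ ($H{\left(q,O \right)} = - 4 \left(6 + O\right) = -24 - 4 O$)
$f{\left(W \right)} = \left(4 + 2 W\right) \left(6 + W\right)$ ($f{\left(W \right)} = \left(W + \left(4 + W\right)\right) \left(W + 6\right) = \left(4 + 2 W\right) \left(6 + W\right)$)
$f{\left(10 \right)} \left(-8 + H{\left(3,-4 \right)}\right) \left(-4\right) = \left(24 + 2 \cdot 10^{2} + 16 \cdot 10\right) \left(-8 - 8\right) \left(-4\right) = \left(24 + 2 \cdot 100 + 160\right) \left(-8 + \left(-24 + 16\right)\right) \left(-4\right) = \left(24 + 200 + 160\right) \left(-8 - 8\right) \left(-4\right) = 384 \left(-16\right) \left(-4\right) = \left(-6144\right) \left(-4\right) = 24576$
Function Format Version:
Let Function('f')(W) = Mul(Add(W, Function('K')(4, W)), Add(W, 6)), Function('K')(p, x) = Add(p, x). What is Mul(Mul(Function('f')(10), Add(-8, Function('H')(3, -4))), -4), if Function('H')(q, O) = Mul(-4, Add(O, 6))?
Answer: 24576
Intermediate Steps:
Function('H')(q, O) = Add(-24, Mul(-4, O)) (Function('H')(q, O) = Mul(-4, Add(6, O)) = Add(-24, Mul(-4, O)))
Function('f')(W) = Mul(Add(4, Mul(2, W)), Add(6, W)) (Function('f')(W) = Mul(Add(W, Add(4, W)), Add(W, 6)) = Mul(Add(4, Mul(2, W)), Add(6, W)))
Mul(Mul(Function('f')(10), Add(-8, Function('H')(3, -4))), -4) = Mul(Mul(Add(24, Mul(2, Pow(10, 2)), Mul(16, 10)), Add(-8, Add(-24, Mul(-4, -4)))), -4) = Mul(Mul(Add(24, Mul(2, 100), 160), Add(-8, Add(-24, 16))), -4) = Mul(Mul(Add(24, 200, 160), Add(-8, -8)), -4) = Mul(Mul(384, -16), -4) = Mul(-6144, -4) = 24576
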